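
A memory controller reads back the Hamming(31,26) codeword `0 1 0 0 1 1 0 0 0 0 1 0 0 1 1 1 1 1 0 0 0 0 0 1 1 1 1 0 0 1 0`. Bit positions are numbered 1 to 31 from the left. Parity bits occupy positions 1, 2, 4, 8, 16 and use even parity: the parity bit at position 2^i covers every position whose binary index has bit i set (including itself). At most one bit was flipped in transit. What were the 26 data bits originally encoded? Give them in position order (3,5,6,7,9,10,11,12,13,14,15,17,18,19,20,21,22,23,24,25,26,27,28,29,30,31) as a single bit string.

01000010011110000011110010

s1: b1⊕b3⊕b5⊕b7⊕b9⊕b11⊕b13⊕b15⊕b17⊕b19⊕b21⊕b23⊕b25⊕b27⊕b29⊕b31 = 0⊕0⊕1⊕0⊕0⊕1⊕0⊕1⊕1⊕0⊕0⊕0⊕1⊕1⊕0⊕0 = 0
s2: b2⊕b3⊕b6⊕b7⊕b10⊕b11⊕b14⊕b15⊕b18⊕b19⊕b22⊕b23⊕b26⊕b27⊕b30⊕b31 = 1⊕0⊕1⊕0⊕0⊕1⊕1⊕1⊕1⊕0⊕0⊕0⊕1⊕1⊕1⊕0 = 1
s4: b4⊕b5⊕b6⊕b7⊕b12⊕b13⊕b14⊕b15⊕b20⊕b21⊕b22⊕b23⊕b28⊕b29⊕b30⊕b31 = 0⊕1⊕1⊕0⊕0⊕0⊕1⊕1⊕0⊕0⊕0⊕0⊕0⊕0⊕1⊕0 = 1
s8: b8⊕b9⊕b10⊕b11⊕b12⊕b13⊕b14⊕b15⊕b24⊕b25⊕b26⊕b27⊕b28⊕b29⊕b30⊕b31 = 0⊕0⊕0⊕1⊕0⊕0⊕1⊕1⊕1⊕1⊕1⊕1⊕0⊕0⊕1⊕0 = 0
s16: b16⊕b17⊕b18⊕b19⊕b20⊕b21⊕b22⊕b23⊕b24⊕b25⊕b26⊕b27⊕b28⊕b29⊕b30⊕b31 = 1⊕1⊕1⊕0⊕0⊕0⊕0⊕0⊕1⊕1⊕1⊕1⊕0⊕0⊕1⊕0 = 0
Syndrome (s16...s1) = 00110 → position 6.
Flip bit 6: corrected codeword = 0100100000100111110000011110010
Data bits at positions 3,5,6,7,9,10,11,12,13,14,15,17,18,19,20,21,22,23,24,25,26,27,28,29,30,31: 01000010011110000011110010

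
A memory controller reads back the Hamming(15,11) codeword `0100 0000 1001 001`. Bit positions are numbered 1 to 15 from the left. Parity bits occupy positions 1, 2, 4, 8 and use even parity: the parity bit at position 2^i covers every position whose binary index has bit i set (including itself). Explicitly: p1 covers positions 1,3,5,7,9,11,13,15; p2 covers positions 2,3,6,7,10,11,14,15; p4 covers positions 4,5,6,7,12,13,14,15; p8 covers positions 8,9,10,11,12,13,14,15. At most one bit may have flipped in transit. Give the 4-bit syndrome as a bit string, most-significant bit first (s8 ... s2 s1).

1000

s1: b1⊕b3⊕b5⊕b7⊕b9⊕b11⊕b13⊕b15 = 0⊕0⊕0⊕0⊕1⊕0⊕0⊕1 = 0
s2: b2⊕b3⊕b6⊕b7⊕b10⊕b11⊕b14⊕b15 = 1⊕0⊕0⊕0⊕0⊕0⊕0⊕1 = 0
s4: b4⊕b5⊕b6⊕b7⊕b12⊕b13⊕b14⊕b15 = 0⊕0⊕0⊕0⊕1⊕0⊕0⊕1 = 0
s8: b8⊕b9⊕b10⊕b11⊕b12⊕b13⊕b14⊕b15 = 0⊕1⊕0⊕0⊕1⊕0⊕0⊕1 = 1
Syndrome (s8...s1) = 1000 → position 8.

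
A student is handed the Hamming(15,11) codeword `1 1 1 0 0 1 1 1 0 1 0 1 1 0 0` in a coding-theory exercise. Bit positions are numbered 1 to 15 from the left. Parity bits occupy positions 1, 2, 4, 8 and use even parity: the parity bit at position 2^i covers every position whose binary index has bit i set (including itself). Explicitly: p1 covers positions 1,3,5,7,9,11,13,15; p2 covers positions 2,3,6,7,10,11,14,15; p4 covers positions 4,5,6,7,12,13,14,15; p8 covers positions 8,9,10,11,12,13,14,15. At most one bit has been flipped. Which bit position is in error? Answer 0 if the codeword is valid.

s1: b1⊕b3⊕b5⊕b7⊕b9⊕b11⊕b13⊕b15 = 1⊕1⊕0⊕1⊕0⊕0⊕1⊕0 = 0
s2: b2⊕b3⊕b6⊕b7⊕b10⊕b11⊕b14⊕b15 = 1⊕1⊕1⊕1⊕1⊕0⊕0⊕0 = 1
s4: b4⊕b5⊕b6⊕b7⊕b12⊕b13⊕b14⊕b15 = 0⊕0⊕1⊕1⊕1⊕1⊕0⊕0 = 0
s8: b8⊕b9⊕b10⊕b11⊕b12⊕b13⊕b14⊕b15 = 1⊕0⊕1⊕0⊕1⊕1⊕0⊕0 = 0
Syndrome (s8...s1) = 0010 → position 2.

2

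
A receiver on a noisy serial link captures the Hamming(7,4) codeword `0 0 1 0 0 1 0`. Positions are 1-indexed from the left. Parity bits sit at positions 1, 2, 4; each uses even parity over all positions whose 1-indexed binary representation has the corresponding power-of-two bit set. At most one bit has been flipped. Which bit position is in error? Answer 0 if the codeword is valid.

5

s1: b1⊕b3⊕b5⊕b7 = 0⊕1⊕0⊕0 = 1
s2: b2⊕b3⊕b6⊕b7 = 0⊕1⊕1⊕0 = 0
s4: b4⊕b5⊕b6⊕b7 = 0⊕0⊕1⊕0 = 1
Syndrome (s4...s1) = 101 → position 5.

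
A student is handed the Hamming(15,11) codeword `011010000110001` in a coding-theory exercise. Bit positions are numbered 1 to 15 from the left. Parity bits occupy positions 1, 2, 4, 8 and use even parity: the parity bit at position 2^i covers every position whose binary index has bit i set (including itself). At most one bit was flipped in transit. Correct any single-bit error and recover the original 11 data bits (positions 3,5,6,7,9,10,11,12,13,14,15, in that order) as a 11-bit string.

11000010001

s1: b1⊕b3⊕b5⊕b7⊕b9⊕b11⊕b13⊕b15 = 0⊕1⊕1⊕0⊕0⊕1⊕0⊕1 = 0
s2: b2⊕b3⊕b6⊕b7⊕b10⊕b11⊕b14⊕b15 = 1⊕1⊕0⊕0⊕1⊕1⊕0⊕1 = 1
s4: b4⊕b5⊕b6⊕b7⊕b12⊕b13⊕b14⊕b15 = 0⊕1⊕0⊕0⊕0⊕0⊕0⊕1 = 0
s8: b8⊕b9⊕b10⊕b11⊕b12⊕b13⊕b14⊕b15 = 0⊕0⊕1⊕1⊕0⊕0⊕0⊕1 = 1
Syndrome (s8...s1) = 1010 → position 10.
Flip bit 10: corrected codeword = 011010000010001
Data bits at positions 3,5,6,7,9,10,11,12,13,14,15: 11000010001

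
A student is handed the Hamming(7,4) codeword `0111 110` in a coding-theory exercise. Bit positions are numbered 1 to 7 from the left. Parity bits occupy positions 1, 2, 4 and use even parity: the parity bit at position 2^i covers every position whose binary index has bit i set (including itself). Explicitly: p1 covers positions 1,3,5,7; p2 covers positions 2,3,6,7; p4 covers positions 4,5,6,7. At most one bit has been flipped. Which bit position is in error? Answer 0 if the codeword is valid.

s1: b1⊕b3⊕b5⊕b7 = 0⊕1⊕1⊕0 = 0
s2: b2⊕b3⊕b6⊕b7 = 1⊕1⊕1⊕0 = 1
s4: b4⊕b5⊕b6⊕b7 = 1⊕1⊕1⊕0 = 1
Syndrome (s4...s1) = 110 → position 6.

6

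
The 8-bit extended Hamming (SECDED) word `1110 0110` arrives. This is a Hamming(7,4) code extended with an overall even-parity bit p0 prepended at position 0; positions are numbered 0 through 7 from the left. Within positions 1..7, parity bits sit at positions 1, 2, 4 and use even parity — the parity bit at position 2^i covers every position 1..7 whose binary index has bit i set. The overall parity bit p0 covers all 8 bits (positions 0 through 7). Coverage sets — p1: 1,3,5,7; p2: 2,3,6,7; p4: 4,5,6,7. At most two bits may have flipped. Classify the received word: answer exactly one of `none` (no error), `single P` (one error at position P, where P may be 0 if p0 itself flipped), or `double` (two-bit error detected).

single 0

s1: b1⊕b3⊕b5⊕b7 = 1⊕0⊕1⊕0 = 0
s2: b2⊕b3⊕b6⊕b7 = 1⊕0⊕1⊕0 = 0
s4: b4⊕b5⊕b6⊕b7 = 0⊕1⊕1⊕0 = 0
Syndrome (s4...s1) = 000 → position 0 (no error).
Overall parity (XOR of all 8 bits, including p0): 1⊕1⊕1⊕0⊕0⊕1⊕1⊕0 = 1
Overall=1, syndrome position=0 → single-bit error at position 0.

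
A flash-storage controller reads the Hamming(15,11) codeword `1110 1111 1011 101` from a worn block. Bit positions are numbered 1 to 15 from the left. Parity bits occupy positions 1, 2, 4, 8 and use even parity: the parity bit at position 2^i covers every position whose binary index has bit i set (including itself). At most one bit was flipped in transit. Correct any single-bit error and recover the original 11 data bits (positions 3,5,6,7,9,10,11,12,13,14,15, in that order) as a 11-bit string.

11111011101

s1: b1⊕b3⊕b5⊕b7⊕b9⊕b11⊕b13⊕b15 = 1⊕1⊕1⊕1⊕1⊕1⊕1⊕1 = 0
s2: b2⊕b3⊕b6⊕b7⊕b10⊕b11⊕b14⊕b15 = 1⊕1⊕1⊕1⊕0⊕1⊕0⊕1 = 0
s4: b4⊕b5⊕b6⊕b7⊕b12⊕b13⊕b14⊕b15 = 0⊕1⊕1⊕1⊕1⊕1⊕0⊕1 = 0
s8: b8⊕b9⊕b10⊕b11⊕b12⊕b13⊕b14⊕b15 = 1⊕1⊕0⊕1⊕1⊕1⊕0⊕1 = 0
Syndrome (s8...s1) = 0000 → position 0 (no error).
No correction needed.
Data bits at positions 3,5,6,7,9,10,11,12,13,14,15: 11111011101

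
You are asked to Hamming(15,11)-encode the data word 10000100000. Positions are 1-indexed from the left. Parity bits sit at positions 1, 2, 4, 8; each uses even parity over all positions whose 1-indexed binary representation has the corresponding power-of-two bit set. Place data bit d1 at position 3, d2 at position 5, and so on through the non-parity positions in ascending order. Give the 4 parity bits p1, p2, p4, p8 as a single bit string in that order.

Place data bits at non-power-of-two positions: b3=1, b5=0, b6=0, b7=0, b9=0, b10=1, b11=0, b12=0, b13=0, b14=0, b15=0.
p1 = XOR of data positions {3,5,7,9,11,13,15} = 1⊕0⊕0⊕0⊕0⊕0⊕0 = 1
p2 = XOR of data positions {3,6,7,10,11,14,15} = 1⊕0⊕0⊕1⊕0⊕0⊕0 = 0
p4 = XOR of data positions {5,6,7,12,13,14,15} = 0⊕0⊕0⊕0⊕0⊕0⊕0 = 0
p8 = XOR of data positions {9,10,11,12,13,14,15} = 0⊕1⊕0⊕0⊕0⊕0⊕0 = 1
Parity bits p1,p2,p4,p8 = 1001

1001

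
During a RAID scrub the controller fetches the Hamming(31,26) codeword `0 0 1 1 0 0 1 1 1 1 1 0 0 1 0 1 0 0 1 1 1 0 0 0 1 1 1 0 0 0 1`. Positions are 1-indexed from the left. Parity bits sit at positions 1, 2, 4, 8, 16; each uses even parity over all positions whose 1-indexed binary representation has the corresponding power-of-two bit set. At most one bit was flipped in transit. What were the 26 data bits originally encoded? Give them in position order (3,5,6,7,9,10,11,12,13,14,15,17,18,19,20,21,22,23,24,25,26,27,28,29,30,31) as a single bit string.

s1: b1⊕b3⊕b5⊕b7⊕b9⊕b11⊕b13⊕b15⊕b17⊕b19⊕b21⊕b23⊕b25⊕b27⊕b29⊕b31 = 0⊕1⊕0⊕1⊕1⊕1⊕0⊕0⊕0⊕1⊕1⊕0⊕1⊕1⊕0⊕1 = 1
s2: b2⊕b3⊕b6⊕b7⊕b10⊕b11⊕b14⊕b15⊕b18⊕b19⊕b22⊕b23⊕b26⊕b27⊕b30⊕b31 = 0⊕1⊕0⊕1⊕1⊕1⊕1⊕0⊕0⊕1⊕0⊕0⊕1⊕1⊕0⊕1 = 1
s4: b4⊕b5⊕b6⊕b7⊕b12⊕b13⊕b14⊕b15⊕b20⊕b21⊕b22⊕b23⊕b28⊕b29⊕b30⊕b31 = 1⊕0⊕0⊕1⊕0⊕0⊕1⊕0⊕1⊕1⊕0⊕0⊕0⊕0⊕0⊕1 = 0
s8: b8⊕b9⊕b10⊕b11⊕b12⊕b13⊕b14⊕b15⊕b24⊕b25⊕b26⊕b27⊕b28⊕b29⊕b30⊕b31 = 1⊕1⊕1⊕1⊕0⊕0⊕1⊕0⊕0⊕1⊕1⊕1⊕0⊕0⊕0⊕1 = 1
s16: b16⊕b17⊕b18⊕b19⊕b20⊕b21⊕b22⊕b23⊕b24⊕b25⊕b26⊕b27⊕b28⊕b29⊕b30⊕b31 = 1⊕0⊕0⊕1⊕1⊕1⊕0⊕0⊕0⊕1⊕1⊕1⊕0⊕0⊕0⊕1 = 0
Syndrome (s16...s1) = 01011 → position 11.
Flip bit 11: corrected codeword = 0011001111000101001110001110001
Data bits at positions 3,5,6,7,9,10,11,12,13,14,15,17,18,19,20,21,22,23,24,25,26,27,28,29,30,31: 10011100010001110001110001

10011100010001110001110001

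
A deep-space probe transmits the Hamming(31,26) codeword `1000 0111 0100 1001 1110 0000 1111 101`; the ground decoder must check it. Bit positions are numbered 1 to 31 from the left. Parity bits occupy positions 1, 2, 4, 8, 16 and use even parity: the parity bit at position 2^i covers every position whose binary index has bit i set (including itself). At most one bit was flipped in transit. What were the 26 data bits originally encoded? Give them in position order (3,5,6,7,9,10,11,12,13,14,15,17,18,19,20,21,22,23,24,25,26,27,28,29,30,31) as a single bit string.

00111100100111000001111101

s1: b1⊕b3⊕b5⊕b7⊕b9⊕b11⊕b13⊕b15⊕b17⊕b19⊕b21⊕b23⊕b25⊕b27⊕b29⊕b31 = 1⊕0⊕0⊕1⊕0⊕0⊕1⊕0⊕1⊕1⊕0⊕0⊕1⊕1⊕1⊕1 = 1
s2: b2⊕b3⊕b6⊕b7⊕b10⊕b11⊕b14⊕b15⊕b18⊕b19⊕b22⊕b23⊕b26⊕b27⊕b30⊕b31 = 0⊕0⊕1⊕1⊕1⊕0⊕0⊕0⊕1⊕1⊕0⊕0⊕1⊕1⊕0⊕1 = 0
s4: b4⊕b5⊕b6⊕b7⊕b12⊕b13⊕b14⊕b15⊕b20⊕b21⊕b22⊕b23⊕b28⊕b29⊕b30⊕b31 = 0⊕0⊕1⊕1⊕0⊕1⊕0⊕0⊕0⊕0⊕0⊕0⊕1⊕1⊕0⊕1 = 0
s8: b8⊕b9⊕b10⊕b11⊕b12⊕b13⊕b14⊕b15⊕b24⊕b25⊕b26⊕b27⊕b28⊕b29⊕b30⊕b31 = 1⊕0⊕1⊕0⊕0⊕1⊕0⊕0⊕0⊕1⊕1⊕1⊕1⊕1⊕0⊕1 = 1
s16: b16⊕b17⊕b18⊕b19⊕b20⊕b21⊕b22⊕b23⊕b24⊕b25⊕b26⊕b27⊕b28⊕b29⊕b30⊕b31 = 1⊕1⊕1⊕1⊕0⊕0⊕0⊕0⊕0⊕1⊕1⊕1⊕1⊕1⊕0⊕1 = 0
Syndrome (s16...s1) = 01001 → position 9.
Flip bit 9: corrected codeword = 1000011111001001111000001111101
Data bits at positions 3,5,6,7,9,10,11,12,13,14,15,17,18,19,20,21,22,23,24,25,26,27,28,29,30,31: 00111100100111000001111101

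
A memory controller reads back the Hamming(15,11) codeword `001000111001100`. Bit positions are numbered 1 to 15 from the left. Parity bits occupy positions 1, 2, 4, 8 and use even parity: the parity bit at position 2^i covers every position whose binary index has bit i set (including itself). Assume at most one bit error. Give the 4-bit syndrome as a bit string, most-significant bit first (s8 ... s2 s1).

0100

s1: b1⊕b3⊕b5⊕b7⊕b9⊕b11⊕b13⊕b15 = 0⊕1⊕0⊕1⊕1⊕0⊕1⊕0 = 0
s2: b2⊕b3⊕b6⊕b7⊕b10⊕b11⊕b14⊕b15 = 0⊕1⊕0⊕1⊕0⊕0⊕0⊕0 = 0
s4: b4⊕b5⊕b6⊕b7⊕b12⊕b13⊕b14⊕b15 = 0⊕0⊕0⊕1⊕1⊕1⊕0⊕0 = 1
s8: b8⊕b9⊕b10⊕b11⊕b12⊕b13⊕b14⊕b15 = 1⊕1⊕0⊕0⊕1⊕1⊕0⊕0 = 0
Syndrome (s8...s1) = 0100 → position 4.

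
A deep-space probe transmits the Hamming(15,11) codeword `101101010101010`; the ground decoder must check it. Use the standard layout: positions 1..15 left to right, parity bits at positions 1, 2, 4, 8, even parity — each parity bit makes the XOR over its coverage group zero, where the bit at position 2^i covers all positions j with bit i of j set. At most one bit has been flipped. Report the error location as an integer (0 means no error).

s1: b1⊕b3⊕b5⊕b7⊕b9⊕b11⊕b13⊕b15 = 1⊕1⊕0⊕0⊕0⊕0⊕0⊕0 = 0
s2: b2⊕b3⊕b6⊕b7⊕b10⊕b11⊕b14⊕b15 = 0⊕1⊕1⊕0⊕1⊕0⊕1⊕0 = 0
s4: b4⊕b5⊕b6⊕b7⊕b12⊕b13⊕b14⊕b15 = 1⊕0⊕1⊕0⊕1⊕0⊕1⊕0 = 0
s8: b8⊕b9⊕b10⊕b11⊕b12⊕b13⊕b14⊕b15 = 1⊕0⊕1⊕0⊕1⊕0⊕1⊕0 = 0
Syndrome (s8...s1) = 0000 → position 0 (no error).

0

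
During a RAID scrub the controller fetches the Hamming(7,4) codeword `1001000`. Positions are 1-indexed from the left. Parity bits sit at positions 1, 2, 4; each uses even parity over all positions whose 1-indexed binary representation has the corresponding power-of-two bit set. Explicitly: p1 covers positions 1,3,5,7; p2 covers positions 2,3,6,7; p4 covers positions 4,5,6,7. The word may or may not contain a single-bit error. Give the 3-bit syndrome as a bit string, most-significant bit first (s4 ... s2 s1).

101

s1: b1⊕b3⊕b5⊕b7 = 1⊕0⊕0⊕0 = 1
s2: b2⊕b3⊕b6⊕b7 = 0⊕0⊕0⊕0 = 0
s4: b4⊕b5⊕b6⊕b7 = 1⊕0⊕0⊕0 = 1
Syndrome (s4...s1) = 101 → position 5.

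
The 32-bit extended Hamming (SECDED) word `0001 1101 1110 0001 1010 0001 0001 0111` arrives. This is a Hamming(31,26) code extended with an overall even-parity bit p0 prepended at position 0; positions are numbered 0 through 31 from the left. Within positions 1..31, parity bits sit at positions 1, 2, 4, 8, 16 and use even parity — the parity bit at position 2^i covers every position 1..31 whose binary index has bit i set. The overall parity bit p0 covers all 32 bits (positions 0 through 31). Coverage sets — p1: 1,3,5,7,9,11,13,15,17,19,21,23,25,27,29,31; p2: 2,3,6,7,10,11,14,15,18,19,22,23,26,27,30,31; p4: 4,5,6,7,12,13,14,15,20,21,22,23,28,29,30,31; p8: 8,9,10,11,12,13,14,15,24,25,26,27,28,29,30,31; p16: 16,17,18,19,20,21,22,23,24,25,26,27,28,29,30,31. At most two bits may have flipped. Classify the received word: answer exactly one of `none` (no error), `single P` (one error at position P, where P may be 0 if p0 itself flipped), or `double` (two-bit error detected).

s1: b1⊕b3⊕b5⊕b7⊕b9⊕b11⊕b13⊕b15⊕b17⊕b19⊕b21⊕b23⊕b25⊕b27⊕b29⊕b31 = 0⊕1⊕1⊕1⊕1⊕0⊕0⊕1⊕0⊕0⊕0⊕1⊕0⊕1⊕1⊕1 = 1
s2: b2⊕b3⊕b6⊕b7⊕b10⊕b11⊕b14⊕b15⊕b18⊕b19⊕b22⊕b23⊕b26⊕b27⊕b30⊕b31 = 0⊕1⊕0⊕1⊕1⊕0⊕0⊕1⊕1⊕0⊕0⊕1⊕0⊕1⊕1⊕1 = 1
s4: b4⊕b5⊕b6⊕b7⊕b12⊕b13⊕b14⊕b15⊕b20⊕b21⊕b22⊕b23⊕b28⊕b29⊕b30⊕b31 = 1⊕1⊕0⊕1⊕0⊕0⊕0⊕1⊕0⊕0⊕0⊕1⊕0⊕1⊕1⊕1 = 0
s8: b8⊕b9⊕b10⊕b11⊕b12⊕b13⊕b14⊕b15⊕b24⊕b25⊕b26⊕b27⊕b28⊕b29⊕b30⊕b31 = 1⊕1⊕1⊕0⊕0⊕0⊕0⊕1⊕0⊕0⊕0⊕1⊕0⊕1⊕1⊕1 = 0
s16: b16⊕b17⊕b18⊕b19⊕b20⊕b21⊕b22⊕b23⊕b24⊕b25⊕b26⊕b27⊕b28⊕b29⊕b30⊕b31 = 1⊕0⊕1⊕0⊕0⊕0⊕0⊕1⊕0⊕0⊕0⊕1⊕0⊕1⊕1⊕1 = 1
Syndrome (s16...s1) = 10011 → position 19.
Overall parity (XOR of all 32 bits, including p0): 0⊕0⊕0⊕1⊕1⊕1⊕0⊕1⊕1⊕1⊕1⊕0⊕0⊕0⊕0⊕1⊕1⊕0⊕1⊕0⊕0⊕0⊕0⊕1⊕0⊕0⊕0⊕1⊕0⊕1⊕1⊕1 = 1
Overall=1, syndrome position=19 → single-bit error at position 19.

single 19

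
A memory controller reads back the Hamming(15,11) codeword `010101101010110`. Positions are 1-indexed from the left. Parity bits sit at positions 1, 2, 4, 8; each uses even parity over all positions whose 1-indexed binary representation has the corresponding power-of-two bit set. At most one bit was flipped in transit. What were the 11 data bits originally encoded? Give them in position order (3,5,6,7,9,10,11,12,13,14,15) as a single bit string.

00011010110

s1: b1⊕b3⊕b5⊕b7⊕b9⊕b11⊕b13⊕b15 = 0⊕0⊕0⊕1⊕1⊕1⊕1⊕0 = 0
s2: b2⊕b3⊕b6⊕b7⊕b10⊕b11⊕b14⊕b15 = 1⊕0⊕1⊕1⊕0⊕1⊕1⊕0 = 1
s4: b4⊕b5⊕b6⊕b7⊕b12⊕b13⊕b14⊕b15 = 1⊕0⊕1⊕1⊕0⊕1⊕1⊕0 = 1
s8: b8⊕b9⊕b10⊕b11⊕b12⊕b13⊕b14⊕b15 = 0⊕1⊕0⊕1⊕0⊕1⊕1⊕0 = 0
Syndrome (s8...s1) = 0110 → position 6.
Flip bit 6: corrected codeword = 010100101010110
Data bits at positions 3,5,6,7,9,10,11,12,13,14,15: 00011010110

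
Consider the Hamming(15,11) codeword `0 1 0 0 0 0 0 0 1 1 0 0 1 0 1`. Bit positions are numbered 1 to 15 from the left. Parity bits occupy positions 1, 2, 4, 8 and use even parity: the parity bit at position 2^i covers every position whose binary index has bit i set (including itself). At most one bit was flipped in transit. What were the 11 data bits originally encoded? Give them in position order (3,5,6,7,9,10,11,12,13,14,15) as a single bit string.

s1: b1⊕b3⊕b5⊕b7⊕b9⊕b11⊕b13⊕b15 = 0⊕0⊕0⊕0⊕1⊕0⊕1⊕1 = 1
s2: b2⊕b3⊕b6⊕b7⊕b10⊕b11⊕b14⊕b15 = 1⊕0⊕0⊕0⊕1⊕0⊕0⊕1 = 1
s4: b4⊕b5⊕b6⊕b7⊕b12⊕b13⊕b14⊕b15 = 0⊕0⊕0⊕0⊕0⊕1⊕0⊕1 = 0
s8: b8⊕b9⊕b10⊕b11⊕b12⊕b13⊕b14⊕b15 = 0⊕1⊕1⊕0⊕0⊕1⊕0⊕1 = 0
Syndrome (s8...s1) = 0011 → position 3.
Flip bit 3: corrected codeword = 011000001100101
Data bits at positions 3,5,6,7,9,10,11,12,13,14,15: 10001100101

10001100101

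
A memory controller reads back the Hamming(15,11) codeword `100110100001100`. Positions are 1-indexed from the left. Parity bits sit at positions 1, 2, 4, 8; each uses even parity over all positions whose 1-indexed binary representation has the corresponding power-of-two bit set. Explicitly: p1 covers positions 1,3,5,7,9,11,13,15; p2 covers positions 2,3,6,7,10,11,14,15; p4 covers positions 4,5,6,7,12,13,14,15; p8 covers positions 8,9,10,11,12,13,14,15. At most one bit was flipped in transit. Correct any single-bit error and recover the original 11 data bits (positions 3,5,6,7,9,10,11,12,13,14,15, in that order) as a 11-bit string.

01110001100

s1: b1⊕b3⊕b5⊕b7⊕b9⊕b11⊕b13⊕b15 = 1⊕0⊕1⊕1⊕0⊕0⊕1⊕0 = 0
s2: b2⊕b3⊕b6⊕b7⊕b10⊕b11⊕b14⊕b15 = 0⊕0⊕0⊕1⊕0⊕0⊕0⊕0 = 1
s4: b4⊕b5⊕b6⊕b7⊕b12⊕b13⊕b14⊕b15 = 1⊕1⊕0⊕1⊕1⊕1⊕0⊕0 = 1
s8: b8⊕b9⊕b10⊕b11⊕b12⊕b13⊕b14⊕b15 = 0⊕0⊕0⊕0⊕1⊕1⊕0⊕0 = 0
Syndrome (s8...s1) = 0110 → position 6.
Flip bit 6: corrected codeword = 100111100001100
Data bits at positions 3,5,6,7,9,10,11,12,13,14,15: 01110001100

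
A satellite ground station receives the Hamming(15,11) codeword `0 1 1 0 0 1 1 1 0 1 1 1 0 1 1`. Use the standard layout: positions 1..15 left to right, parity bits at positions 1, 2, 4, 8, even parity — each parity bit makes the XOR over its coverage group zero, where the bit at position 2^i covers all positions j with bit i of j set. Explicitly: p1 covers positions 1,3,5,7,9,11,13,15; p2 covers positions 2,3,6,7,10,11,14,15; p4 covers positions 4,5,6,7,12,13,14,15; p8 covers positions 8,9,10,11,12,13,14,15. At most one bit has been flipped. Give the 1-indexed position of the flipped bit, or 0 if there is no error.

s1: b1⊕b3⊕b5⊕b7⊕b9⊕b11⊕b13⊕b15 = 0⊕1⊕0⊕1⊕0⊕1⊕0⊕1 = 0
s2: b2⊕b3⊕b6⊕b7⊕b10⊕b11⊕b14⊕b15 = 1⊕1⊕1⊕1⊕1⊕1⊕1⊕1 = 0
s4: b4⊕b5⊕b6⊕b7⊕b12⊕b13⊕b14⊕b15 = 0⊕0⊕1⊕1⊕1⊕0⊕1⊕1 = 1
s8: b8⊕b9⊕b10⊕b11⊕b12⊕b13⊕b14⊕b15 = 1⊕0⊕1⊕1⊕1⊕0⊕1⊕1 = 0
Syndrome (s8...s1) = 0100 → position 4.

4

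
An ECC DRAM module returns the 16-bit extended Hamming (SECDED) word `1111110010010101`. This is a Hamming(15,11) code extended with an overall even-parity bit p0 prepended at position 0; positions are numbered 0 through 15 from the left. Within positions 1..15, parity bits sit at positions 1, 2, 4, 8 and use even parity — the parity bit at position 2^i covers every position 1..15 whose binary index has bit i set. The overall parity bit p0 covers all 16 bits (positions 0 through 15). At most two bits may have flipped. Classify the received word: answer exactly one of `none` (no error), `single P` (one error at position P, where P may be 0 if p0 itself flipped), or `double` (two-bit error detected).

none

s1: b1⊕b3⊕b5⊕b7⊕b9⊕b11⊕b13⊕b15 = 1⊕1⊕1⊕0⊕0⊕1⊕1⊕1 = 0
s2: b2⊕b3⊕b6⊕b7⊕b10⊕b11⊕b14⊕b15 = 1⊕1⊕0⊕0⊕0⊕1⊕0⊕1 = 0
s4: b4⊕b5⊕b6⊕b7⊕b12⊕b13⊕b14⊕b15 = 1⊕1⊕0⊕0⊕0⊕1⊕0⊕1 = 0
s8: b8⊕b9⊕b10⊕b11⊕b12⊕b13⊕b14⊕b15 = 1⊕0⊕0⊕1⊕0⊕1⊕0⊕1 = 0
Syndrome (s8...s1) = 0000 → position 0 (no error).
Overall parity (XOR of all 16 bits, including p0): 1⊕1⊕1⊕1⊕1⊕1⊕0⊕0⊕1⊕0⊕0⊕1⊕0⊕1⊕0⊕1 = 0
Overall=0, syndrome position=0 → no error.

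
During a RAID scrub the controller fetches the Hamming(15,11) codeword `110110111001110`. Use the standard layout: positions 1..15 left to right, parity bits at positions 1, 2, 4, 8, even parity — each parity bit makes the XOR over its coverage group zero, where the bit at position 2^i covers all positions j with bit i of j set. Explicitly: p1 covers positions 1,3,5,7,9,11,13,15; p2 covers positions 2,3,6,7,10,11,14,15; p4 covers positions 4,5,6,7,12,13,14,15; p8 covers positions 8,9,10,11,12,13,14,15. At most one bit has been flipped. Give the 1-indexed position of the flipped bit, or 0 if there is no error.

11

s1: b1⊕b3⊕b5⊕b7⊕b9⊕b11⊕b13⊕b15 = 1⊕0⊕1⊕1⊕1⊕0⊕1⊕0 = 1
s2: b2⊕b3⊕b6⊕b7⊕b10⊕b11⊕b14⊕b15 = 1⊕0⊕0⊕1⊕0⊕0⊕1⊕0 = 1
s4: b4⊕b5⊕b6⊕b7⊕b12⊕b13⊕b14⊕b15 = 1⊕1⊕0⊕1⊕1⊕1⊕1⊕0 = 0
s8: b8⊕b9⊕b10⊕b11⊕b12⊕b13⊕b14⊕b15 = 1⊕1⊕0⊕0⊕1⊕1⊕1⊕0 = 1
Syndrome (s8...s1) = 1011 → position 11.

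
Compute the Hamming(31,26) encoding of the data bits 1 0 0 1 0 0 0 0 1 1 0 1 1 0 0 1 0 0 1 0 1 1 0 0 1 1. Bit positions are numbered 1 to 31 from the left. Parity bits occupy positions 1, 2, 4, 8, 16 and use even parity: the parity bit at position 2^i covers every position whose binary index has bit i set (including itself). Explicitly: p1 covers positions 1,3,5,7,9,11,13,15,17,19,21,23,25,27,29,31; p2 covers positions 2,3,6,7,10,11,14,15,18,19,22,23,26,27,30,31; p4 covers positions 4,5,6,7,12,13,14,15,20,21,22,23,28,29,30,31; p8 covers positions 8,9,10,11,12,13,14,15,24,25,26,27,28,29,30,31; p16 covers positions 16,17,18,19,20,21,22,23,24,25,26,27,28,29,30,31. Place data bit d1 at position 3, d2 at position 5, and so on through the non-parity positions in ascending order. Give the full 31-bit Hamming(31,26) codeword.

Place data bits at non-power-of-two positions: b3=1, b5=0, b6=0, b7=1, b9=0, b10=0, b11=0, b12=0, b13=1, b14=1, b15=0, b17=1, b18=1, b19=0, b20=0, b21=1, b22=0, b23=0, b24=1, b25=0, b26=1, b27=1, b28=0, b29=0, b30=1, b31=1.
p1 = XOR of data positions {3,5,7,9,11,13,15,17,19,21,23,25,27,29,31} = 1⊕0⊕1⊕0⊕0⊕1⊕0⊕1⊕0⊕1⊕0⊕0⊕1⊕0⊕1 = 1
p2 = XOR of data positions {3,6,7,10,11,14,15,18,19,22,23,26,27,30,31} = 1⊕0⊕1⊕0⊕0⊕1⊕0⊕1⊕0⊕0⊕0⊕1⊕1⊕1⊕1 = 0
p4 = XOR of data positions {5,6,7,12,13,14,15,20,21,22,23,28,29,30,31} = 0⊕0⊕1⊕0⊕1⊕1⊕0⊕0⊕1⊕0⊕0⊕0⊕0⊕1⊕1 = 0
p8 = XOR of data positions {9,10,11,12,13,14,15,24,25,26,27,28,29,30,31} = 0⊕0⊕0⊕0⊕1⊕1⊕0⊕1⊕0⊕1⊕1⊕0⊕0⊕1⊕1 = 1
p16 = XOR of data positions {17,18,19,20,21,22,23,24,25,26,27,28,29,30,31} = 1⊕1⊕0⊕0⊕1⊕0⊕0⊕1⊕0⊕1⊕1⊕0⊕0⊕1⊕1 = 0
Codeword b1..b31 = 1010001100001100110010010110011

1010001100001100110010010110011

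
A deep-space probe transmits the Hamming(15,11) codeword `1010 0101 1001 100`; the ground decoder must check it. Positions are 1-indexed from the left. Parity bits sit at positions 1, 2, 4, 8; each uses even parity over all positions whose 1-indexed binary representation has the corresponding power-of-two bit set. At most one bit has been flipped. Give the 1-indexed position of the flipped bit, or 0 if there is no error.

s1: b1⊕b3⊕b5⊕b7⊕b9⊕b11⊕b13⊕b15 = 1⊕1⊕0⊕0⊕1⊕0⊕1⊕0 = 0
s2: b2⊕b3⊕b6⊕b7⊕b10⊕b11⊕b14⊕b15 = 0⊕1⊕1⊕0⊕0⊕0⊕0⊕0 = 0
s4: b4⊕b5⊕b6⊕b7⊕b12⊕b13⊕b14⊕b15 = 0⊕0⊕1⊕0⊕1⊕1⊕0⊕0 = 1
s8: b8⊕b9⊕b10⊕b11⊕b12⊕b13⊕b14⊕b15 = 1⊕1⊕0⊕0⊕1⊕1⊕0⊕0 = 0
Syndrome (s8...s1) = 0100 → position 4.

4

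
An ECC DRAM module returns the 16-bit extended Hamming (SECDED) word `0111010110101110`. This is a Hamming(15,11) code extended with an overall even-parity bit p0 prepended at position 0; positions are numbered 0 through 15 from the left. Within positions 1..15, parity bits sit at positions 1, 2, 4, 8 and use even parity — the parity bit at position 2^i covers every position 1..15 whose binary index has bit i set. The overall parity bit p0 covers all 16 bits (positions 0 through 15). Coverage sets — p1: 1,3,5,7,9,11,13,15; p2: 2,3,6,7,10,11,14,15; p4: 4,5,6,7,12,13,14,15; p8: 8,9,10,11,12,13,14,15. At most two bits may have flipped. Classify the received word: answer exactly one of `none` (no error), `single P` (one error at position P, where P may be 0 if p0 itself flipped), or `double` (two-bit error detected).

double

s1: b1⊕b3⊕b5⊕b7⊕b9⊕b11⊕b13⊕b15 = 1⊕1⊕1⊕1⊕0⊕0⊕1⊕0 = 1
s2: b2⊕b3⊕b6⊕b7⊕b10⊕b11⊕b14⊕b15 = 1⊕1⊕0⊕1⊕1⊕0⊕1⊕0 = 1
s4: b4⊕b5⊕b6⊕b7⊕b12⊕b13⊕b14⊕b15 = 0⊕1⊕0⊕1⊕1⊕1⊕1⊕0 = 1
s8: b8⊕b9⊕b10⊕b11⊕b12⊕b13⊕b14⊕b15 = 1⊕0⊕1⊕0⊕1⊕1⊕1⊕0 = 1
Syndrome (s8...s1) = 1111 → position 15.
Overall parity (XOR of all 16 bits, including p0): 0⊕1⊕1⊕1⊕0⊕1⊕0⊕1⊕1⊕0⊕1⊕0⊕1⊕1⊕1⊕0 = 0
Overall=0, syndrome position=15 → double-bit error detected (uncorrectable).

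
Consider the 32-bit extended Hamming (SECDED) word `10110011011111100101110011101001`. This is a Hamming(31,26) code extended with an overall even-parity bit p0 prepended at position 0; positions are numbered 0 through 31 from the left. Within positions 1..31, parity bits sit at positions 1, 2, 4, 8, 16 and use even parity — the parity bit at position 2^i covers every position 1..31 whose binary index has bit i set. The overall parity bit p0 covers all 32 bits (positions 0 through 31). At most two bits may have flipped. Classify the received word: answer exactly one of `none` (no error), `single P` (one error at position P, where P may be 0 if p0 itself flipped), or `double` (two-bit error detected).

double

s1: b1⊕b3⊕b5⊕b7⊕b9⊕b11⊕b13⊕b15⊕b17⊕b19⊕b21⊕b23⊕b25⊕b27⊕b29⊕b31 = 0⊕1⊕0⊕1⊕1⊕1⊕1⊕0⊕1⊕1⊕1⊕0⊕1⊕0⊕0⊕1 = 0
s2: b2⊕b3⊕b6⊕b7⊕b10⊕b11⊕b14⊕b15⊕b18⊕b19⊕b22⊕b23⊕b26⊕b27⊕b30⊕b31 = 1⊕1⊕1⊕1⊕1⊕1⊕1⊕0⊕0⊕1⊕0⊕0⊕1⊕0⊕0⊕1 = 0
s4: b4⊕b5⊕b6⊕b7⊕b12⊕b13⊕b14⊕b15⊕b20⊕b21⊕b22⊕b23⊕b28⊕b29⊕b30⊕b31 = 0⊕0⊕1⊕1⊕1⊕1⊕1⊕0⊕1⊕1⊕0⊕0⊕1⊕0⊕0⊕1 = 1
s8: b8⊕b9⊕b10⊕b11⊕b12⊕b13⊕b14⊕b15⊕b24⊕b25⊕b26⊕b27⊕b28⊕b29⊕b30⊕b31 = 0⊕1⊕1⊕1⊕1⊕1⊕1⊕0⊕1⊕1⊕1⊕0⊕1⊕0⊕0⊕1 = 1
s16: b16⊕b17⊕b18⊕b19⊕b20⊕b21⊕b22⊕b23⊕b24⊕b25⊕b26⊕b27⊕b28⊕b29⊕b30⊕b31 = 0⊕1⊕0⊕1⊕1⊕1⊕0⊕0⊕1⊕1⊕1⊕0⊕1⊕0⊕0⊕1 = 1
Syndrome (s16...s1) = 11100 → position 28.
Overall parity (XOR of all 32 bits, including p0): 1⊕0⊕1⊕1⊕0⊕0⊕1⊕1⊕0⊕1⊕1⊕1⊕1⊕1⊕1⊕0⊕0⊕1⊕0⊕1⊕1⊕1⊕0⊕0⊕1⊕1⊕1⊕0⊕1⊕0⊕0⊕1 = 0
Overall=0, syndrome position=28 → double-bit error detected (uncorrectable).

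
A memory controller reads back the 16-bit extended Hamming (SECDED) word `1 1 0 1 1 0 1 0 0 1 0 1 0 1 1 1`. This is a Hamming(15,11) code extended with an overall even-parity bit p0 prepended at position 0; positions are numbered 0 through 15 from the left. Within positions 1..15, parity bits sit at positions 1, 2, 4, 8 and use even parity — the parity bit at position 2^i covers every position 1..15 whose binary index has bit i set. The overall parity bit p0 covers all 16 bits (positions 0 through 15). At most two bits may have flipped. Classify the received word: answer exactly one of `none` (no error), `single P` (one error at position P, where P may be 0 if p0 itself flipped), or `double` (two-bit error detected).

double

s1: b1⊕b3⊕b5⊕b7⊕b9⊕b11⊕b13⊕b15 = 1⊕1⊕0⊕0⊕1⊕1⊕1⊕1 = 0
s2: b2⊕b3⊕b6⊕b7⊕b10⊕b11⊕b14⊕b15 = 0⊕1⊕1⊕0⊕0⊕1⊕1⊕1 = 1
s4: b4⊕b5⊕b6⊕b7⊕b12⊕b13⊕b14⊕b15 = 1⊕0⊕1⊕0⊕0⊕1⊕1⊕1 = 1
s8: b8⊕b9⊕b10⊕b11⊕b12⊕b13⊕b14⊕b15 = 0⊕1⊕0⊕1⊕0⊕1⊕1⊕1 = 1
Syndrome (s8...s1) = 1110 → position 14.
Overall parity (XOR of all 16 bits, including p0): 1⊕1⊕0⊕1⊕1⊕0⊕1⊕0⊕0⊕1⊕0⊕1⊕0⊕1⊕1⊕1 = 0
Overall=0, syndrome position=14 → double-bit error detected (uncorrectable).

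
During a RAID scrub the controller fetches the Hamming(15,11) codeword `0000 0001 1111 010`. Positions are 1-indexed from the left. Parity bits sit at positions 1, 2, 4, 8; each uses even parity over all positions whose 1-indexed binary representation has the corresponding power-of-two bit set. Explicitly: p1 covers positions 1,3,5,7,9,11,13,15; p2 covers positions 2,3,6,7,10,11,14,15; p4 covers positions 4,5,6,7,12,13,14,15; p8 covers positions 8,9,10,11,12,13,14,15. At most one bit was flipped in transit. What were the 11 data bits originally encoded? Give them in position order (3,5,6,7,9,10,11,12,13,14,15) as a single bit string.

00001111010

s1: b1⊕b3⊕b5⊕b7⊕b9⊕b11⊕b13⊕b15 = 0⊕0⊕0⊕0⊕1⊕1⊕0⊕0 = 0
s2: b2⊕b3⊕b6⊕b7⊕b10⊕b11⊕b14⊕b15 = 0⊕0⊕0⊕0⊕1⊕1⊕1⊕0 = 1
s4: b4⊕b5⊕b6⊕b7⊕b12⊕b13⊕b14⊕b15 = 0⊕0⊕0⊕0⊕1⊕0⊕1⊕0 = 0
s8: b8⊕b9⊕b10⊕b11⊕b12⊕b13⊕b14⊕b15 = 1⊕1⊕1⊕1⊕1⊕0⊕1⊕0 = 0
Syndrome (s8...s1) = 0010 → position 2.
Flip bit 2: corrected codeword = 010000011111010
Data bits at positions 3,5,6,7,9,10,11,12,13,14,15: 00001111010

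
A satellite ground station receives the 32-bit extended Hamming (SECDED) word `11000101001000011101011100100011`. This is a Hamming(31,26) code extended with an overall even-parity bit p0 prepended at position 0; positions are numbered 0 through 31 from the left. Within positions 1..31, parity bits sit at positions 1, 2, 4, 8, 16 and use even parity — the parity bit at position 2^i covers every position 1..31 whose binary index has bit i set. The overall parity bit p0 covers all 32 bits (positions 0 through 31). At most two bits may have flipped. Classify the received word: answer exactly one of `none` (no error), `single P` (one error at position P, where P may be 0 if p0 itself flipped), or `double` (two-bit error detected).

single 27

s1: b1⊕b3⊕b5⊕b7⊕b9⊕b11⊕b13⊕b15⊕b17⊕b19⊕b21⊕b23⊕b25⊕b27⊕b29⊕b31 = 1⊕0⊕1⊕1⊕0⊕0⊕0⊕1⊕1⊕1⊕1⊕1⊕0⊕0⊕0⊕1 = 1
s2: b2⊕b3⊕b6⊕b7⊕b10⊕b11⊕b14⊕b15⊕b18⊕b19⊕b22⊕b23⊕b26⊕b27⊕b30⊕b31 = 0⊕0⊕0⊕1⊕1⊕0⊕0⊕1⊕0⊕1⊕1⊕1⊕1⊕0⊕1⊕1 = 1
s4: b4⊕b5⊕b6⊕b7⊕b12⊕b13⊕b14⊕b15⊕b20⊕b21⊕b22⊕b23⊕b28⊕b29⊕b30⊕b31 = 0⊕1⊕0⊕1⊕0⊕0⊕0⊕1⊕0⊕1⊕1⊕1⊕0⊕0⊕1⊕1 = 0
s8: b8⊕b9⊕b10⊕b11⊕b12⊕b13⊕b14⊕b15⊕b24⊕b25⊕b26⊕b27⊕b28⊕b29⊕b30⊕b31 = 0⊕0⊕1⊕0⊕0⊕0⊕0⊕1⊕0⊕0⊕1⊕0⊕0⊕0⊕1⊕1 = 1
s16: b16⊕b17⊕b18⊕b19⊕b20⊕b21⊕b22⊕b23⊕b24⊕b25⊕b26⊕b27⊕b28⊕b29⊕b30⊕b31 = 1⊕1⊕0⊕1⊕0⊕1⊕1⊕1⊕0⊕0⊕1⊕0⊕0⊕0⊕1⊕1 = 1
Syndrome (s16...s1) = 11011 → position 27.
Overall parity (XOR of all 32 bits, including p0): 1⊕1⊕0⊕0⊕0⊕1⊕0⊕1⊕0⊕0⊕1⊕0⊕0⊕0⊕0⊕1⊕1⊕1⊕0⊕1⊕0⊕1⊕1⊕1⊕0⊕0⊕1⊕0⊕0⊕0⊕1⊕1 = 1
Overall=1, syndrome position=27 → single-bit error at position 27.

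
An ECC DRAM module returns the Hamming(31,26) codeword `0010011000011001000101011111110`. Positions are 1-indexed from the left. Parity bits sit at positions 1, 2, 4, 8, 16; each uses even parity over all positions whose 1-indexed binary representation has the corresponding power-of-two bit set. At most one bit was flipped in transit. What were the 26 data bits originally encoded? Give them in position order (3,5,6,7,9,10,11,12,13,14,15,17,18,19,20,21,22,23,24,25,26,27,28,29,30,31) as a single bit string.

s1: b1⊕b3⊕b5⊕b7⊕b9⊕b11⊕b13⊕b15⊕b17⊕b19⊕b21⊕b23⊕b25⊕b27⊕b29⊕b31 = 0⊕1⊕0⊕1⊕0⊕0⊕1⊕0⊕0⊕0⊕0⊕0⊕1⊕1⊕1⊕0 = 0
s2: b2⊕b3⊕b6⊕b7⊕b10⊕b11⊕b14⊕b15⊕b18⊕b19⊕b22⊕b23⊕b26⊕b27⊕b30⊕b31 = 0⊕1⊕1⊕1⊕0⊕0⊕0⊕0⊕0⊕0⊕1⊕0⊕1⊕1⊕1⊕0 = 1
s4: b4⊕b5⊕b6⊕b7⊕b12⊕b13⊕b14⊕b15⊕b20⊕b21⊕b22⊕b23⊕b28⊕b29⊕b30⊕b31 = 0⊕0⊕1⊕1⊕1⊕1⊕0⊕0⊕1⊕0⊕1⊕0⊕1⊕1⊕1⊕0 = 1
s8: b8⊕b9⊕b10⊕b11⊕b12⊕b13⊕b14⊕b15⊕b24⊕b25⊕b26⊕b27⊕b28⊕b29⊕b30⊕b31 = 0⊕0⊕0⊕0⊕1⊕1⊕0⊕0⊕1⊕1⊕1⊕1⊕1⊕1⊕1⊕0 = 1
s16: b16⊕b17⊕b18⊕b19⊕b20⊕b21⊕b22⊕b23⊕b24⊕b25⊕b26⊕b27⊕b28⊕b29⊕b30⊕b31 = 1⊕0⊕0⊕0⊕1⊕0⊕1⊕0⊕1⊕1⊕1⊕1⊕1⊕1⊕1⊕0 = 0
Syndrome (s16...s1) = 01110 → position 14.
Flip bit 14: corrected codeword = 0010011000011101000101011111110
Data bits at positions 3,5,6,7,9,10,11,12,13,14,15,17,18,19,20,21,22,23,24,25,26,27,28,29,30,31: 10110001110000101011111110

10110001110000101011111110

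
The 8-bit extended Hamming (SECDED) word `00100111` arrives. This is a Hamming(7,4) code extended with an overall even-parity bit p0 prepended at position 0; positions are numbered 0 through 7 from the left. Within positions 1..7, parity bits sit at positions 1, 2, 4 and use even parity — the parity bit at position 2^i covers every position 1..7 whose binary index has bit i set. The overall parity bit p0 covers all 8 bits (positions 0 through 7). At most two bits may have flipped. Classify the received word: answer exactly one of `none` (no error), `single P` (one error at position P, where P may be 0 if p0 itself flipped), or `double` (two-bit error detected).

double

s1: b1⊕b3⊕b5⊕b7 = 0⊕0⊕1⊕1 = 0
s2: b2⊕b3⊕b6⊕b7 = 1⊕0⊕1⊕1 = 1
s4: b4⊕b5⊕b6⊕b7 = 0⊕1⊕1⊕1 = 1
Syndrome (s4...s1) = 110 → position 6.
Overall parity (XOR of all 8 bits, including p0): 0⊕0⊕1⊕0⊕0⊕1⊕1⊕1 = 0
Overall=0, syndrome position=6 → double-bit error detected (uncorrectable).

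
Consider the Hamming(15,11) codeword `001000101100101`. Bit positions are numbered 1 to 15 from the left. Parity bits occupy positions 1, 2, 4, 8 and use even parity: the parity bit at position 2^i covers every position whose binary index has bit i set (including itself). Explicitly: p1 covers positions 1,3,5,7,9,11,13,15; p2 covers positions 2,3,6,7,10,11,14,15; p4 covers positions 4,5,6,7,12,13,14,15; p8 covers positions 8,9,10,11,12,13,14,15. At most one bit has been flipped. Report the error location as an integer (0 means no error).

5

s1: b1⊕b3⊕b5⊕b7⊕b9⊕b11⊕b13⊕b15 = 0⊕1⊕0⊕1⊕1⊕0⊕1⊕1 = 1
s2: b2⊕b3⊕b6⊕b7⊕b10⊕b11⊕b14⊕b15 = 0⊕1⊕0⊕1⊕1⊕0⊕0⊕1 = 0
s4: b4⊕b5⊕b6⊕b7⊕b12⊕b13⊕b14⊕b15 = 0⊕0⊕0⊕1⊕0⊕1⊕0⊕1 = 1
s8: b8⊕b9⊕b10⊕b11⊕b12⊕b13⊕b14⊕b15 = 0⊕1⊕1⊕0⊕0⊕1⊕0⊕1 = 0
Syndrome (s8...s1) = 0101 → position 5.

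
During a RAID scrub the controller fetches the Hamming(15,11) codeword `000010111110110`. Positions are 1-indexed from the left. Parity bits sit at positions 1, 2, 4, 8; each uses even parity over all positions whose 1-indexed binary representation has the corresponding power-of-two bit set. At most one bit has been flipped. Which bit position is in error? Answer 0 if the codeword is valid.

1

s1: b1⊕b3⊕b5⊕b7⊕b9⊕b11⊕b13⊕b15 = 0⊕0⊕1⊕1⊕1⊕1⊕1⊕0 = 1
s2: b2⊕b3⊕b6⊕b7⊕b10⊕b11⊕b14⊕b15 = 0⊕0⊕0⊕1⊕1⊕1⊕1⊕0 = 0
s4: b4⊕b5⊕b6⊕b7⊕b12⊕b13⊕b14⊕b15 = 0⊕1⊕0⊕1⊕0⊕1⊕1⊕0 = 0
s8: b8⊕b9⊕b10⊕b11⊕b12⊕b13⊕b14⊕b15 = 1⊕1⊕1⊕1⊕0⊕1⊕1⊕0 = 0
Syndrome (s8...s1) = 0001 → position 1.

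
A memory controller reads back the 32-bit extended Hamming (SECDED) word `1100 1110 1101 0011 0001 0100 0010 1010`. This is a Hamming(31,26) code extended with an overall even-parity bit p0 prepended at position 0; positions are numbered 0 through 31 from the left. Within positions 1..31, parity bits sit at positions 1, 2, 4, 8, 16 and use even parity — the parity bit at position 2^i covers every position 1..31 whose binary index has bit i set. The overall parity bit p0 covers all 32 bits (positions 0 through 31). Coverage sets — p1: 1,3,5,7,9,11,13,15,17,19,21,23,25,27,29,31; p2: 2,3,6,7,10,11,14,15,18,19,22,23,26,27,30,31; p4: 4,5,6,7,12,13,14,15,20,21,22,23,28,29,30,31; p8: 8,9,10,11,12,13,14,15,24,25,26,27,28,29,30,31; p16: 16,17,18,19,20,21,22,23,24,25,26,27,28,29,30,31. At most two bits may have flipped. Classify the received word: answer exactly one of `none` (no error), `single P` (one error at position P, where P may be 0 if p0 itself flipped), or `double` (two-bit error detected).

s1: b1⊕b3⊕b5⊕b7⊕b9⊕b11⊕b13⊕b15⊕b17⊕b19⊕b21⊕b23⊕b25⊕b27⊕b29⊕b31 = 1⊕0⊕1⊕0⊕1⊕1⊕0⊕1⊕0⊕1⊕1⊕0⊕0⊕0⊕0⊕0 = 1
s2: b2⊕b3⊕b6⊕b7⊕b10⊕b11⊕b14⊕b15⊕b18⊕b19⊕b22⊕b23⊕b26⊕b27⊕b30⊕b31 = 0⊕0⊕1⊕0⊕0⊕1⊕1⊕1⊕0⊕1⊕0⊕0⊕1⊕0⊕1⊕0 = 1
s4: b4⊕b5⊕b6⊕b7⊕b12⊕b13⊕b14⊕b15⊕b20⊕b21⊕b22⊕b23⊕b28⊕b29⊕b30⊕b31 = 1⊕1⊕1⊕0⊕0⊕0⊕1⊕1⊕0⊕1⊕0⊕0⊕1⊕0⊕1⊕0 = 0
s8: b8⊕b9⊕b10⊕b11⊕b12⊕b13⊕b14⊕b15⊕b24⊕b25⊕b26⊕b27⊕b28⊕b29⊕b30⊕b31 = 1⊕1⊕0⊕1⊕0⊕0⊕1⊕1⊕0⊕0⊕1⊕0⊕1⊕0⊕1⊕0 = 0
s16: b16⊕b17⊕b18⊕b19⊕b20⊕b21⊕b22⊕b23⊕b24⊕b25⊕b26⊕b27⊕b28⊕b29⊕b30⊕b31 = 0⊕0⊕0⊕1⊕0⊕1⊕0⊕0⊕0⊕0⊕1⊕0⊕1⊕0⊕1⊕0 = 1
Syndrome (s16...s1) = 10011 → position 19.
Overall parity (XOR of all 32 bits, including p0): 1⊕1⊕0⊕0⊕1⊕1⊕1⊕0⊕1⊕1⊕0⊕1⊕0⊕0⊕1⊕1⊕0⊕0⊕0⊕1⊕0⊕1⊕0⊕0⊕0⊕0⊕1⊕0⊕1⊕0⊕1⊕0 = 1
Overall=1, syndrome position=19 → single-bit error at position 19.

single 19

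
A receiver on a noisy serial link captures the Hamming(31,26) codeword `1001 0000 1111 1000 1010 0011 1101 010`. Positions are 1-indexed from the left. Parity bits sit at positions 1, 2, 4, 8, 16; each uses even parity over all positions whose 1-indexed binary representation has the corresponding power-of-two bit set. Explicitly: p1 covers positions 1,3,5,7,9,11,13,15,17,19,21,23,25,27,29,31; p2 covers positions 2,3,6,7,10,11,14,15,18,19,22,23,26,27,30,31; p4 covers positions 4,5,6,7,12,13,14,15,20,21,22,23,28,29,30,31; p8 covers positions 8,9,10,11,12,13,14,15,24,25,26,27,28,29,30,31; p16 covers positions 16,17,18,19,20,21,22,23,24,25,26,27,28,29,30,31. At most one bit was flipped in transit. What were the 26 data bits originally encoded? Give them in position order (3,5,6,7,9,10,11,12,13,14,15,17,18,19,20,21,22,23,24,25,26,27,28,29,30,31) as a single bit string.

00001111100101000111101010

s1: b1⊕b3⊕b5⊕b7⊕b9⊕b11⊕b13⊕b15⊕b17⊕b19⊕b21⊕b23⊕b25⊕b27⊕b29⊕b31 = 1⊕0⊕0⊕0⊕1⊕1⊕1⊕0⊕1⊕1⊕0⊕1⊕1⊕0⊕0⊕0 = 0
s2: b2⊕b3⊕b6⊕b7⊕b10⊕b11⊕b14⊕b15⊕b18⊕b19⊕b22⊕b23⊕b26⊕b27⊕b30⊕b31 = 0⊕0⊕0⊕0⊕1⊕1⊕0⊕0⊕0⊕1⊕0⊕1⊕1⊕0⊕1⊕0 = 0
s4: b4⊕b5⊕b6⊕b7⊕b12⊕b13⊕b14⊕b15⊕b20⊕b21⊕b22⊕b23⊕b28⊕b29⊕b30⊕b31 = 1⊕0⊕0⊕0⊕1⊕1⊕0⊕0⊕0⊕0⊕0⊕1⊕1⊕0⊕1⊕0 = 0
s8: b8⊕b9⊕b10⊕b11⊕b12⊕b13⊕b14⊕b15⊕b24⊕b25⊕b26⊕b27⊕b28⊕b29⊕b30⊕b31 = 0⊕1⊕1⊕1⊕1⊕1⊕0⊕0⊕1⊕1⊕1⊕0⊕1⊕0⊕1⊕0 = 0
s16: b16⊕b17⊕b18⊕b19⊕b20⊕b21⊕b22⊕b23⊕b24⊕b25⊕b26⊕b27⊕b28⊕b29⊕b30⊕b31 = 0⊕1⊕0⊕1⊕0⊕0⊕0⊕1⊕1⊕1⊕1⊕0⊕1⊕0⊕1⊕0 = 0
Syndrome (s16...s1) = 00000 → position 0 (no error).
No correction needed.
Data bits at positions 3,5,6,7,9,10,11,12,13,14,15,17,18,19,20,21,22,23,24,25,26,27,28,29,30,31: 00001111100101000111101010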